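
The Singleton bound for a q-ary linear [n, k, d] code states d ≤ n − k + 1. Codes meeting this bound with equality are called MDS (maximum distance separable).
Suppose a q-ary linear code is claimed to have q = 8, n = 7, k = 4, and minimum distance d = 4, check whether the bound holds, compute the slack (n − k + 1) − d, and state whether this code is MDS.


Singleton RHS = n − k + 1 = 4, slack = 0, bound satisfied, MDS.

Singleton bound: d ≤ n − k + 1.
Here n = 7, k = 4, so n − k + 1 = 4.
Given d = 4, check d ≤ 4: YES.
Slack = (n − k + 1) − d = 0.
The code is MDS (slack = 0).
Description: the claimed parameters are [7, 4, 4]_8; such a code would be MDS (meets Singleton bound).


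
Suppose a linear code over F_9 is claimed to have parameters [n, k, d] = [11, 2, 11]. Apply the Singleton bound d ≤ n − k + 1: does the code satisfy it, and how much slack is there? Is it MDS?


Singleton RHS = n − k + 1 = 10, slack = -1, bound violated (no such code; not MDS).

Singleton bound: d ≤ n − k + 1.
Here n = 11, k = 2, so n − k + 1 = 10.
Given d = 11, check d ≤ 10: NO.
Slack = (n − k + 1) − d = -1.
The slack is negative: d = 11 exceeds n − k + 1 = 10 by 1, so the Singleton bound is violated and no linear [11, 2, 11]_9 code can exist. In particular it is not MDS (MDS requires d = n − k + 1 exactly).
Description: the claimed parameters are [11, 2, 11]_9; such a code would be impossible (violates the Singleton bound).


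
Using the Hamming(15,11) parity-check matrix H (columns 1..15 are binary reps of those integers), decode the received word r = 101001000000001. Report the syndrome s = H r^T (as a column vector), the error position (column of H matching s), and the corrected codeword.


s = (1, 0, 1, 1)^T, error position = 11, corrected codeword c = 101001000010001

Compute s = H r^T mod 2 one row at a time:
  s_1 = 0 + 0 + 0 + 0 + 0 + 0 + 0 + 1 = 1 ≡ 1 (mod 2).
  s_2 = 0 + 0 + 1 + 0 + 0 + 0 + 0 + 1 = 2 ≡ 0 (mod 2).
  s_3 = 0 + 1 + 1 + 0 + 0 + 0 + 0 + 1 = 3 ≡ 1 (mod 2).
  s_4 = 1 + 1 + 0 + 0 + 0 + 0 + 0 + 1 = 3 ≡ 1 (mod 2).
s = (1, 0, 1, 1)^T — this equals column 11 of H (binary 1011), so error is at position 11.
Correct: flip bit 11 of r = 101001000000001 to get c = 101001000010001.


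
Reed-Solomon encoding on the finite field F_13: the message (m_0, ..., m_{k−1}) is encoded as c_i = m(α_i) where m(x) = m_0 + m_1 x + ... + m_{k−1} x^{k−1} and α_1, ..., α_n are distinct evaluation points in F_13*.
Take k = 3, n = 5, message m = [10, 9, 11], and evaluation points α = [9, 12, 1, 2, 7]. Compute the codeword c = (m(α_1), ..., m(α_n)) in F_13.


c = [7, 12, 4, 7, 1]

Message polynomial: m(x) = 10 + 9·x + 11·x^2 (mod 13).
For each evaluation point α_i, compute m(α_i) mod 13:
  α_1 = 9: Horner steps 11 → 4 → 7, so m(9) = 7.
  α_2 = 12: Horner steps 11 → 11 → 12, so m(12) = 12.
  α_3 = 1: Horner steps 11 → 7 → 4, so m(1) = 4.
  α_4 = 2: Horner steps 11 → 5 → 7, so m(2) = 7.
  α_5 = 7: Horner steps 11 → 8 → 1, so m(7) = 1.
Codeword c = [7, 12, 4, 7, 1] ∈ F_13^5.


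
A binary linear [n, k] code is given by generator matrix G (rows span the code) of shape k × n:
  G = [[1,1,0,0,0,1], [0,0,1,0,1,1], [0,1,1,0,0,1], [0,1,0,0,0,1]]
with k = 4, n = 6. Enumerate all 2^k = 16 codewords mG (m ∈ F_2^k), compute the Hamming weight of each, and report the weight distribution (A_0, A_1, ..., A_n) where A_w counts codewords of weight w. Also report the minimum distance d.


Weight distribution: A_0 = 1, A_1 = 2, A_2 = 4, A_3 = 6, A_4 = 3. Minimum distance d = 1.

Enumerate all 2^4 = 16 messages m ∈ F_2^4.
For each, compute codeword c = mG in F_2^6, then tally its weight.
  m = 0000 → c = 000000, weight = 0.
  m = 1000 → c = 110001, weight = 3.
  m = 0100 → c = 001011, weight = 3.
  m = 1100 → c = 111010, weight = 4.
  m = 0010 → c = 011001, weight = 3.
  m = 1010 → c = 101000, weight = 2.
  m = 0110 → c = 010010, weight = 2.
  m = 1110 → c = 100011, weight = 3.
  m = 0001 → c = 010001, weight = 2.
  m = 1001 → c = 100000, weight = 1.
  m = 0101 → c = 011010, weight = 3.
  m = 1101 → c = 101011, weight = 4.
  m = 0011 → c = 001000, weight = 1.
  m = 1011 → c = 111001, weight = 4.
  m = 0111 → c = 000011, weight = 2.
  m = 1111 → c = 110010, weight = 3.
Tally weights:
  weight 0: 1 codewords.
  weight 1: 2 codewords.
  weight 2: 4 codewords.
  weight 3: 6 codewords.
  weight 4: 3 codewords.
Minimum distance d = smallest w > 0 with A_w > 0 = 1.
Sanity: Σ A_w = 16 = 2^4 = 16 ✓.


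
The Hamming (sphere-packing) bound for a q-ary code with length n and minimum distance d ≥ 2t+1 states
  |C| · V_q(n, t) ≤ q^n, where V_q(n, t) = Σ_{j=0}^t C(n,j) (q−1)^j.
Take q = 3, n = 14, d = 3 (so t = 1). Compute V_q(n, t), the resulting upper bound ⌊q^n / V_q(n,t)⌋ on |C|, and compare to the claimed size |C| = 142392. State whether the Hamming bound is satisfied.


V_q(n, t) = 29, q^n = 4782969, Hamming bound = 164929, |C| = 142392 ≤ bound (satisfied).

Step 1: Compute V_q(n, t) = Σ_{j=0}^1 C(n, j) (q−1)^j.
  j = 0: C(14,0)·(2)^0 = 1·1 = 1.
  j = 1: C(14,1)·(2)^1 = 14·2 = 28.
  V_q(n, t) = 1 + 28 = 29.
Step 2: q^n = 3^14 = 4782969.
Step 3: Hamming bound ⌊q^n / V_q(n,t)⌋ = ⌊4782969/29⌋ = 164929.
Step 4: Compare |C| = 142392 to 164929: satisfied.
The claimed |C| lies below the Hamming bound.


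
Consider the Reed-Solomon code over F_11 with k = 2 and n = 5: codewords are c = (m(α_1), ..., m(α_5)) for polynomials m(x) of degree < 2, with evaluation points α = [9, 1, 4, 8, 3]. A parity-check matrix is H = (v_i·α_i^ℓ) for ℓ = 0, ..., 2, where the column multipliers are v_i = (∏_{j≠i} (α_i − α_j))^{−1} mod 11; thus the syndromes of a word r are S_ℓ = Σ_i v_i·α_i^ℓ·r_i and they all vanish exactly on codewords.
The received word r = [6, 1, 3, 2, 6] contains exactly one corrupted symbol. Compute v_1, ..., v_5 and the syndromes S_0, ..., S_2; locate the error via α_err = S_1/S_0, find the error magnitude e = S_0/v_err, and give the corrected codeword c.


S = (2, 7, 8), error at position 1, error magnitude e = 7, c = [10, 1, 3, 2, 6].

Step 1: column multipliers v_i = (∏_{j≠i}(α_i − α_j))^{−1} mod 11.
  i = 1 (α = 9): (9−1)(9−4)(9−8)(9−3) = 8·5·1·6 = 240 ≡ 9, so v_1 = 9^{−1} = 5 (mod 11).
  i = 2 (α = 1): (1−9)(1−4)(1−8)(1−3) = (−8)·(−3)·(−7)·(−2) = 336 ≡ 6, so v_2 = 6^{−1} = 2 (mod 11).
  i = 3 (α = 4): (4−9)(4−1)(4−8)(4−3) = (−5)·3·(−4)·1 = 60 ≡ 5, so v_3 = 5^{−1} = 9 (mod 11).
  i = 4 (α = 8): (8−9)(8−1)(8−4)(8−3) = (−1)·7·4·5 = −140 ≡ 3, so v_4 = 3^{−1} = 4 (mod 11).
  i = 5 (α = 3): (3−9)(3−1)(3−4)(3−8) = (−6)·2·(−1)·(−5) = −60 ≡ 6, so v_5 = 6^{−1} = 2 (mod 11).
  v = [5, 2, 9, 4, 2].
Step 2: syndromes of r = [6, 1, 3, 2, 6] (all sums mod 11).
  S_0 = Σ v_i r_i = 5·6 + 2·1 + 9·3 + 4·2 + 2·6 = 79 ≡ 2.
  S_1 = Σ v_i α_i r_i = 5·9·6 + 2·1·1 + 9·4·3 + 4·8·2 + 2·3·6 = 480 ≡ 7.
  α_i^2 mod 11 = [4, 1, 5, 9, 9].
  S_2 = Σ v_i α_i^2 r_i = 5·4·6 + 2·1·1 + 9·5·3 + 4·9·2 + 2·9·6 = 437 ≡ 8.
  S = (2, 7, 8) ≠ 0, so r is not a codeword (an error is present).
Step 3: locate the error. For a single error e at position i, S_ℓ = v_i·e·α_i^ℓ, so α_err = S_1/S_0.
  S_0^{−1} = 2^{−1} = 6 (mod 11), so α_err = 7·6 = 42 ≡ 9 = α_1. Error position i = 1.
  Consistency check: S_2/S_1 = 8·8 = 64 ≡ 9 = α_err ✓ (single-error assumption holds).
Step 4: error magnitude e = S_0/v_1 = S_0·∏_{j≠1}(α_1 − α_j) = 2·9 = 18 ≡ 7 (mod 11).
Step 5: correct position 1: c_1 = r_1 − e = 6 − 7 ≡ 10 (mod 11). Hence c = [10, 1, 3, 2, 6].
  Check: interpolating c through the α_i gives m(x) = 4 + 8·x (degree < 2) with m(α_i) = c_i for every i, so c is indeed a codeword.


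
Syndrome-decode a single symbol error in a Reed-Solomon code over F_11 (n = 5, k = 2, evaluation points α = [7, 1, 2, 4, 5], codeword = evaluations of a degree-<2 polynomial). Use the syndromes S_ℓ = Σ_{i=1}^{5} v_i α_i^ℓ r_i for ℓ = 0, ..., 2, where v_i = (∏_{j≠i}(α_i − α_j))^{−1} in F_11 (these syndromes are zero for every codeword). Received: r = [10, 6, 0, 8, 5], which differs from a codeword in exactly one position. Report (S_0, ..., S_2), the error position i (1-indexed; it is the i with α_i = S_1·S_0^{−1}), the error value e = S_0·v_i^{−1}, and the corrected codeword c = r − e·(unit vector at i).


S = (10, 9, 7), error at position 3, error magnitude e = 8, c = [10, 6, 3, 8, 5].

Step 1: column multipliers v_i = (∏_{j≠i}(α_i − α_j))^{−1} mod 11.
  i = 1 (α = 7): (7−1)(7−2)(7−4)(7−5) = 6·5·3·2 = 180 ≡ 4, so v_1 = 4^{−1} = 3 (mod 11).
  i = 2 (α = 1): (1−7)(1−2)(1−4)(1−5) = (−6)·(−1)·(−3)·(−4) = 72 ≡ 6, so v_2 = 6^{−1} = 2 (mod 11).
  i = 3 (α = 2): (2−7)(2−1)(2−4)(2−5) = (−5)·1·(−2)·(−3) = −30 ≡ 3, so v_3 = 3^{−1} = 4 (mod 11).
  i = 4 (α = 4): (4−7)(4−1)(4−2)(4−5) = (−3)·3·2·(−1) = 18 ≡ 7, so v_4 = 7^{−1} = 8 (mod 11).
  i = 5 (α = 5): (5−7)(5−1)(5−2)(5−4) = (−2)·4·3·1 = −24 ≡ 9, so v_5 = 9^{−1} = 5 (mod 11).
  v = [3, 2, 4, 8, 5].
Step 2: syndromes of r = [10, 6, 0, 8, 5] (all sums mod 11).
  S_0 = Σ v_i r_i = 3·10 + 2·6 + 4·0 + 8·8 + 5·5 = 131 ≡ 10.
  S_1 = Σ v_i α_i r_i = 3·7·10 + 2·1·6 + 4·2·0 + 8·4·8 + 5·5·5 = 603 ≡ 9.
  α_i^2 mod 11 = [5, 1, 4, 5, 3].
  S_2 = Σ v_i α_i^2 r_i = 3·5·10 + 2·1·6 + 4·4·0 + 8·5·8 + 5·3·5 = 557 ≡ 7.
  S = (10, 9, 7) ≠ 0, so r is not a codeword (an error is present).
Step 3: locate the error. For a single error e at position i, S_ℓ = v_i·e·α_i^ℓ, so α_err = S_1/S_0.
  S_0^{−1} = 10^{−1} = 10 (mod 11), so α_err = 9·10 = 90 ≡ 2 = α_3. Error position i = 3.
  Consistency check: S_2/S_1 = 7·5 = 35 ≡ 2 = α_err ✓ (single-error assumption holds).
Step 4: error magnitude e = S_0/v_3 = S_0·∏_{j≠3}(α_3 − α_j) = 10·3 = 30 ≡ 8 (mod 11).
Step 5: correct position 3: c_3 = r_3 − e = 0 − 8 ≡ 3 (mod 11). Hence c = [10, 6, 3, 8, 5].
  Check: interpolating c through the α_i gives m(x) = 9 + 8·x (degree < 2) with m(α_i) = c_i for every i, so c is indeed a codeword.


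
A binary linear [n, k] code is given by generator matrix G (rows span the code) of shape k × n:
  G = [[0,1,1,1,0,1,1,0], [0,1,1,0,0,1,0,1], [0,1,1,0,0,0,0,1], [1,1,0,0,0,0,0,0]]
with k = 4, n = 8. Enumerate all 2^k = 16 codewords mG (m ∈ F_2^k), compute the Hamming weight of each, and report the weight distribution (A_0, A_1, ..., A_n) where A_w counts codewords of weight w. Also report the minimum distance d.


Weight distribution: A_0 = 1, A_1 = 1, A_2 = 1, A_3 = 4, A_4 = 5, A_5 = 3, A_6 = 1. Minimum distance d = 1.

Enumerate all 2^4 = 16 messages m ∈ F_2^4.
For each, compute codeword c = mG in F_2^8, then tally its weight.
  m = 0000 → c = 00000000, weight = 0.
  m = 1000 → c = 01110110, weight = 5.
  m = 0100 → c = 01100101, weight = 4.
  m = 1100 → c = 00010011, weight = 3.
  m = 0010 → c = 01100001, weight = 3.
  m = 1010 → c = 00010111, weight = 4.
  m = 0110 → c = 00000100, weight = 1.
  m = 1110 → c = 01110010, weight = 4.
  m = 0001 → c = 11000000, weight = 2.
  m = 1001 → c = 10110110, weight = 5.
  m = 0101 → c = 10100101, weight = 4.
  m = 1101 → c = 11010011, weight = 5.
  m = 0011 → c = 10100001, weight = 3.
  m = 1011 → c = 11010111, weight = 6.
  m = 0111 → c = 11000100, weight = 3.
  m = 1111 → c = 10110010, weight = 4.
Tally weights:
  weight 0: 1 codewords.
  weight 1: 1 codewords.
  weight 2: 1 codewords.
  weight 3: 4 codewords.
  weight 4: 5 codewords.
  weight 5: 3 codewords.
  weight 6: 1 codewords.
Minimum distance d = smallest w > 0 with A_w > 0 = 1.
Sanity: Σ A_w = 16 = 2^4 = 16 ✓.


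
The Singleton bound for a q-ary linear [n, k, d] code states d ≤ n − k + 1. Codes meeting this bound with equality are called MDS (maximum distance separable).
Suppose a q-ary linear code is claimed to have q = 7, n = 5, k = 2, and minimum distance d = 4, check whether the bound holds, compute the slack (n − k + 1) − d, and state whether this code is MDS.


Singleton RHS = n − k + 1 = 4, slack = 0, bound satisfied, MDS.

Singleton bound: d ≤ n − k + 1.
Here n = 5, k = 2, so n − k + 1 = 4.
Given d = 4, check d ≤ 4: YES.
Slack = (n − k + 1) − d = 0.
The code is MDS (slack = 0).
Description: the claimed parameters are [5, 2, 4]_7; such a code would be MDS (meets Singleton bound).


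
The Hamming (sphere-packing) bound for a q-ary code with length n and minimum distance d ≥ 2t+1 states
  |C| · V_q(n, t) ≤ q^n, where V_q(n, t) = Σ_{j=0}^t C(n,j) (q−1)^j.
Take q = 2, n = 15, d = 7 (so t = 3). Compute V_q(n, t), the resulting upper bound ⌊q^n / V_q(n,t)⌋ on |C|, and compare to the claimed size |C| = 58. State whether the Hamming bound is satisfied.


V_q(n, t) = 576, q^n = 32768, Hamming bound = 56, |C| = 58 > bound (violated).

Step 1: Compute V_q(n, t) = Σ_{j=0}^3 C(n, j) (q−1)^j.
  j = 0: C(15,0)·(1)^0 = 1·1 = 1.
  j = 1: C(15,1)·(1)^1 = 15·1 = 15.
  j = 2: C(15,2)·(1)^2 = 105·1 = 105.
  j = 3: C(15,3)·(1)^3 = 455·1 = 455.
  V_q(n, t) = 1 + 15 + 105 + 455 = 576.
Step 2: q^n = 2^15 = 32768.
Step 3: Hamming bound ⌊q^n / V_q(n,t)⌋ = ⌊32768/576⌋ = 56.
Step 4: Compare |C| = 58 to 56: violated.
The claimed |C| lies above the Hamming bound, so no 2-ary code of length 15 with d ≥ 7 can have 58 codewords.


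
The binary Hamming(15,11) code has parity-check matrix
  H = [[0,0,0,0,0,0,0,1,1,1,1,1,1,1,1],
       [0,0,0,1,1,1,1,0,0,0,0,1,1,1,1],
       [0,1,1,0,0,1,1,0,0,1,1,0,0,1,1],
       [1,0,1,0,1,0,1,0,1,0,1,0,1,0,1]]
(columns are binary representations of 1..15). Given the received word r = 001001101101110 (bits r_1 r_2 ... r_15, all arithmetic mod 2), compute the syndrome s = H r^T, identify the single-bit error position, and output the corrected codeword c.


s = (1, 1, 1, 0)^T, error position = 14, corrected codeword c = 001001101101100

Compute s = H r^T mod 2 one row at a time:
  s_1 = 0 + 1 + 1 + 0 + 1 + 1 + 1 + 0 = 5 ≡ 1 (mod 2).
  s_2 = 0 + 0 + 1 + 1 + 1 + 1 + 1 + 0 = 5 ≡ 1 (mod 2).
  s_3 = 0 + 1 + 1 + 1 + 1 + 0 + 1 + 0 = 5 ≡ 1 (mod 2).
  s_4 = 0 + 1 + 0 + 1 + 1 + 0 + 1 + 0 = 4 ≡ 0 (mod 2).
s = (1, 1, 1, 0)^T — this equals column 14 of H (binary 1110), so error is at position 14.
Correct: flip bit 14 of r = 001001101101110 to get c = 001001101101100.


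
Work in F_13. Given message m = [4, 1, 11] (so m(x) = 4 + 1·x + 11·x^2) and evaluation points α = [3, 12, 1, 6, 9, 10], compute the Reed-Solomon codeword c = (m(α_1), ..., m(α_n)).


c = [2, 1, 3, 3, 7, 9]

Message polynomial: m(x) = 4 + 1·x + 11·x^2 (mod 13).
For each evaluation point α_i, compute m(α_i) mod 13:
  α_1 = 3: Horner steps 11 → 8 → 2, so m(3) = 2.
  α_2 = 12: Horner steps 11 → 3 → 1, so m(12) = 1.
  α_3 = 1: Horner steps 11 → 12 → 3, so m(1) = 3.
  α_4 = 6: Horner steps 11 → 2 → 3, so m(6) = 3.
  α_5 = 9: Horner steps 11 → 9 → 7, so m(9) = 7.
  α_6 = 10: Horner steps 11 → 7 → 9, so m(10) = 9.
Codeword c = [2, 1, 3, 3, 7, 9] ∈ F_13^6.


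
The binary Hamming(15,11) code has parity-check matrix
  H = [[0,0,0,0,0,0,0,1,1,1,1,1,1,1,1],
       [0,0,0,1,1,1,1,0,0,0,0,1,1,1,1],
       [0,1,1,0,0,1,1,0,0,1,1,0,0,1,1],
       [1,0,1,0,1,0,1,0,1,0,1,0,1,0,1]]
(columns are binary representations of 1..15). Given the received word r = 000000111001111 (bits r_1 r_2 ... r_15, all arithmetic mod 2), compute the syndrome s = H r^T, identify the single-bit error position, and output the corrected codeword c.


s = (0, 1, 1, 0)^T, error position = 6, corrected codeword c = 000001111001111

Compute s = H r^T mod 2 one row at a time:
  s_1 = 1 + 1 + 0 + 0 + 1 + 1 + 1 + 1 = 6 ≡ 0 (mod 2).
  s_2 = 0 + 0 + 0 + 1 + 1 + 1 + 1 + 1 = 5 ≡ 1 (mod 2).
  s_3 = 0 + 0 + 0 + 1 + 0 + 0 + 1 + 1 = 3 ≡ 1 (mod 2).
  s_4 = 0 + 0 + 0 + 1 + 1 + 0 + 1 + 1 = 4 ≡ 0 (mod 2).
s = (0, 1, 1, 0)^T — this equals column 6 of H (binary 0110), so error is at position 6.
Correct: flip bit 6 of r = 000000111001111 to get c = 000001111001111.


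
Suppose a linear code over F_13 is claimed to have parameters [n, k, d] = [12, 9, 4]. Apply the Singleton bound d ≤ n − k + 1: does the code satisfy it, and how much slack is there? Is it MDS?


Singleton RHS = n − k + 1 = 4, slack = 0, bound satisfied, MDS.

Singleton bound: d ≤ n − k + 1.
Here n = 12, k = 9, so n − k + 1 = 4.
Given d = 4, check d ≤ 4: YES.
Slack = (n − k + 1) − d = 0.
The code is MDS (slack = 0).
Description: the claimed parameters are [12, 9, 4]_13; such a code would be MDS (meets Singleton bound).


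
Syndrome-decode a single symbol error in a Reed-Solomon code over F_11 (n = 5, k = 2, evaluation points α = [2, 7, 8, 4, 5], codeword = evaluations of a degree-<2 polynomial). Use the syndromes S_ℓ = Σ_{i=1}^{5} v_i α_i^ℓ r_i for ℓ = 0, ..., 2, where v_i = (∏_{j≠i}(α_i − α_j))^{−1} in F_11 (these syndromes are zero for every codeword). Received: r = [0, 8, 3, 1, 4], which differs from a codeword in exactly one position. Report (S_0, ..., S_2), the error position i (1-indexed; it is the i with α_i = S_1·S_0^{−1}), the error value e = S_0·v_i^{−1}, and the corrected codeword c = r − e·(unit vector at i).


S = (9, 1, 5), error at position 5, error magnitude e = 8, c = [0, 8, 3, 1, 7].

Step 1: column multipliers v_i = (∏_{j≠i}(α_i − α_j))^{−1} mod 11.
  i = 1 (α = 2): (2−7)(2−8)(2−4)(2−5) = (−5)·(−6)·(−2)·(−3) = 180 ≡ 4, so v_1 = 4^{−1} = 3 (mod 11).
  i = 2 (α = 7): (7−2)(7−8)(7−4)(7−5) = 5·(−1)·3·2 = −30 ≡ 3, so v_2 = 3^{−1} = 4 (mod 11).
  i = 3 (α = 8): (8−2)(8−7)(8−4)(8−5) = 6·1·4·3 = 72 ≡ 6, so v_3 = 6^{−1} = 2 (mod 11).
  i = 4 (α = 4): (4−2)(4−7)(4−8)(4−5) = 2·(−3)·(−4)·(−1) = −24 ≡ 9, so v_4 = 9^{−1} = 5 (mod 11).
  i = 5 (α = 5): (5−2)(5−7)(5−8)(5−4) = 3·(−2)·(−3)·1 = 18 ≡ 7, so v_5 = 7^{−1} = 8 (mod 11).
  v = [3, 4, 2, 5, 8].
Step 2: syndromes of r = [0, 8, 3, 1, 4] (all sums mod 11).
  S_0 = Σ v_i r_i = 3·0 + 4·8 + 2·3 + 5·1 + 8·4 = 75 ≡ 9.
  S_1 = Σ v_i α_i r_i = 3·2·0 + 4·7·8 + 2·8·3 + 5·4·1 + 8·5·4 = 452 ≡ 1.
  α_i^2 mod 11 = [4, 5, 9, 5, 3].
  S_2 = Σ v_i α_i^2 r_i = 3·4·0 + 4·5·8 + 2·9·3 + 5·5·1 + 8·3·4 = 335 ≡ 5.
  S = (9, 1, 5) ≠ 0, so r is not a codeword (an error is present).
Step 3: locate the error. For a single error e at position i, S_ℓ = v_i·e·α_i^ℓ, so α_err = S_1/S_0.
  S_0^{−1} = 9^{−1} = 5 (mod 11), so α_err = 1·5 = 5 ≡ 5 = α_5. Error position i = 5.
  Consistency check: S_2/S_1 = 5·1 = 5 ≡ 5 = α_err ✓ (single-error assumption holds).
Step 4: error magnitude e = S_0/v_5 = S_0·∏_{j≠5}(α_5 − α_j) = 9·7 = 63 ≡ 8 (mod 11).
Step 5: correct position 5: c_5 = r_5 − e = 4 − 8 ≡ 7 (mod 11). Hence c = [0, 8, 3, 1, 7].
  Check: interpolating c through the α_i gives m(x) = 10 + 6·x (degree < 2) with m(α_i) = c_i for every i, so c is indeed a codeword.


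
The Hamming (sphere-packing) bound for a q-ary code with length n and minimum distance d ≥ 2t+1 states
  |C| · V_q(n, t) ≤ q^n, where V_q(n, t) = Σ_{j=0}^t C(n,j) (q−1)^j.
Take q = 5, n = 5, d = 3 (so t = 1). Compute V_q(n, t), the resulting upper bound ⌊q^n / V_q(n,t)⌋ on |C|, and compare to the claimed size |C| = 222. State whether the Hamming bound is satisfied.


V_q(n, t) = 21, q^n = 3125, Hamming bound = 148, |C| = 222 > bound (violated).

Step 1: Compute V_q(n, t) = Σ_{j=0}^1 C(n, j) (q−1)^j.
  j = 0: C(5,0)·(4)^0 = 1·1 = 1.
  j = 1: C(5,1)·(4)^1 = 5·4 = 20.
  V_q(n, t) = 1 + 20 = 21.
Step 2: q^n = 5^5 = 3125.
Step 3: Hamming bound ⌊q^n / V_q(n,t)⌋ = ⌊3125/21⌋ = 148.
Step 4: Compare |C| = 222 to 148: violated.
The claimed |C| lies above the Hamming bound, so no 5-ary code of length 5 with d ≥ 3 can have 222 codewords.


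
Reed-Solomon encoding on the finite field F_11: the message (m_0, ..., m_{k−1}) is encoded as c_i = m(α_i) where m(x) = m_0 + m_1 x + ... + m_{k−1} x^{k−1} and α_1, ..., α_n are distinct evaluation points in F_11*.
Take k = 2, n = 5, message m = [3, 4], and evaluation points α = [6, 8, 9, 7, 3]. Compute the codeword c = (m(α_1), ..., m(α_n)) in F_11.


c = [5, 2, 6, 9, 4]

Message polynomial: m(x) = 3 + 4·x (mod 11).
For each evaluation point α_i, compute m(α_i) mod 11:
  α_1 = 6: Horner steps 4 → 5, so m(6) = 5.
  α_2 = 8: Horner steps 4 → 2, so m(8) = 2.
  α_3 = 9: Horner steps 4 → 6, so m(9) = 6.
  α_4 = 7: Horner steps 4 → 9, so m(7) = 9.
  α_5 = 3: Horner steps 4 → 4, so m(3) = 4.
Codeword c = [5, 2, 6, 9, 4] ∈ F_11^5.


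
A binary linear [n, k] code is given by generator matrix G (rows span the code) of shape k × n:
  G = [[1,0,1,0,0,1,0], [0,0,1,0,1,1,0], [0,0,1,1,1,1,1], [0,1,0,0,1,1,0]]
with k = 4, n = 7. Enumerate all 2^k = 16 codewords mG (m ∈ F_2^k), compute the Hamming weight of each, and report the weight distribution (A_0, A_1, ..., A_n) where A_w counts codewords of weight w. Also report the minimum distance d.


Weight distribution: A_0 = 1, A_2 = 3, A_3 = 4, A_4 = 3, A_5 = 4, A_6 = 1. Minimum distance d = 2.

Enumerate all 2^4 = 16 messages m ∈ F_2^4.
For each, compute codeword c = mG in F_2^7, then tally its weight.
  m = 0000 → c = 0000000, weight = 0.
  m = 1000 → c = 1010010, weight = 3.
  m = 0100 → c = 0010110, weight = 3.
  m = 1100 → c = 1000100, weight = 2.
  m = 0010 → c = 0011111, weight = 5.
  m = 1010 → c = 1001101, weight = 4.
  m = 0110 → c = 0001001, weight = 2.
  m = 1110 → c = 1011011, weight = 5.
  m = 0001 → c = 0100110, weight = 3.
  m = 1001 → c = 1110100, weight = 4.
  m = 0101 → c = 0110000, weight = 2.
  m = 1101 → c = 1100010, weight = 3.
  m = 0011 → c = 0111001, weight = 4.
  m = 1011 → c = 1101011, weight = 5.
  m = 0111 → c = 0101111, weight = 5.
  m = 1111 → c = 1111101, weight = 6.
Tally weights:
  weight 0: 1 codewords.
  weight 2: 3 codewords.
  weight 3: 4 codewords.
  weight 4: 3 codewords.
  weight 5: 4 codewords.
  weight 6: 1 codewords.
Minimum distance d = smallest w > 0 with A_w > 0 = 2.
Sanity: Σ A_w = 16 = 2^4 = 16 ✓.


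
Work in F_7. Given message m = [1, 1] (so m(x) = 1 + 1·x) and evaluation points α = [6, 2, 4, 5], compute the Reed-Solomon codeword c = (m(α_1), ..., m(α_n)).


c = [0, 3, 5, 6]

Message polynomial: m(x) = 1 + 1·x (mod 7).
For each evaluation point α_i, compute m(α_i) mod 7:
  α_1 = 6: Horner steps 1 → 0, so m(6) = 0.
  α_2 = 2: Horner steps 1 → 3, so m(2) = 3.
  α_3 = 4: Horner steps 1 → 5, so m(4) = 5.
  α_4 = 5: Horner steps 1 → 6, so m(5) = 6.
Codeword c = [0, 3, 5, 6] ∈ F_7^4.


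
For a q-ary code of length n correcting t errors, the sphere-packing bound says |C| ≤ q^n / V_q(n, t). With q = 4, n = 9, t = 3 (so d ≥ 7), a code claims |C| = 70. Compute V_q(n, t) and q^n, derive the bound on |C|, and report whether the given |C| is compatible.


V_q(n, t) = 2620, q^n = 262144, Hamming bound = 100, |C| = 70 ≤ bound (satisfied).

Step 1: Compute V_q(n, t) = Σ_{j=0}^3 C(n, j) (q−1)^j.
  j = 0: C(9,0)·(3)^0 = 1·1 = 1.
  j = 1: C(9,1)·(3)^1 = 9·3 = 27.
  j = 2: C(9,2)·(3)^2 = 36·9 = 324.
  j = 3: C(9,3)·(3)^3 = 84·27 = 2268.
  V_q(n, t) = 1 + 27 + 324 + 2268 = 2620.
Step 2: q^n = 4^9 = 262144.
Step 3: Hamming bound ⌊q^n / V_q(n,t)⌋ = ⌊262144/2620⌋ = 100.
Step 4: Compare |C| = 70 to 100: satisfied.
The claimed |C| lies below the Hamming bound.


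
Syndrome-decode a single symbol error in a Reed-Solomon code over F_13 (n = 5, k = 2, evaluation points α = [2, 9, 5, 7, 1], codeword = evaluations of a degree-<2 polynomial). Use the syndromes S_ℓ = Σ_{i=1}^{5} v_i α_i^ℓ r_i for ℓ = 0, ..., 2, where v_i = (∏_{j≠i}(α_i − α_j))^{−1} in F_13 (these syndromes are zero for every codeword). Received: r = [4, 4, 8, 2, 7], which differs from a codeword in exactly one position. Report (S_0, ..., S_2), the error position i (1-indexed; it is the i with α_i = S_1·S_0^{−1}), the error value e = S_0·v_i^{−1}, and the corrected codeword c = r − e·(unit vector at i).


S = (10, 12, 4), error at position 2, error magnitude e = 8, c = [4, 9, 8, 2, 7].

Step 1: column multipliers v_i = (∏_{j≠i}(α_i − α_j))^{−1} mod 13.
  i = 1 (α = 2): (2−9)(2−5)(2−7)(2−1) = (−7)·(−3)·(−5)·1 = −105 ≡ 12, so v_1 = 12^{−1} = 12 (mod 13).
  i = 2 (α = 9): (9−2)(9−5)(9−7)(9−1) = 7·4·2·8 = 448 ≡ 6, so v_2 = 6^{−1} = 11 (mod 13).
  i = 3 (α = 5): (5−2)(5−9)(5−7)(5−1) = 3·(−4)·(−2)·4 = 96 ≡ 5, so v_3 = 5^{−1} = 8 (mod 13).
  i = 4 (α = 7): (7−2)(7−9)(7−5)(7−1) = 5·(−2)·2·6 = −120 ≡ 10, so v_4 = 10^{−1} = 4 (mod 13).
  i = 5 (α = 1): (1−2)(1−9)(1−5)(1−7) = (−1)·(−8)·(−4)·(−6) = 192 ≡ 10, so v_5 = 10^{−1} = 4 (mod 13).
  v = [12, 11, 8, 4, 4].
Step 2: syndromes of r = [4, 4, 8, 2, 7] (all sums mod 13).
  S_0 = Σ v_i r_i = 12·4 + 11·4 + 8·8 + 4·2 + 4·7 = 192 ≡ 10.
  S_1 = Σ v_i α_i r_i = 12·2·4 + 11·9·4 + 8·5·8 + 4·7·2 + 4·1·7 = 896 ≡ 12.
  α_i^2 mod 13 = [4, 3, 12, 10, 1].
  S_2 = Σ v_i α_i^2 r_i = 12·4·4 + 11·3·4 + 8·12·8 + 4·10·2 + 4·1·7 = 1200 ≡ 4.
  S = (10, 12, 4) ≠ 0, so r is not a codeword (an error is present).
Step 3: locate the error. For a single error e at position i, S_ℓ = v_i·e·α_i^ℓ, so α_err = S_1/S_0.
  S_0^{−1} = 10^{−1} = 4 (mod 13), so α_err = 12·4 = 48 ≡ 9 = α_2. Error position i = 2.
  Consistency check: S_2/S_1 = 4·12 = 48 ≡ 9 = α_err ✓ (single-error assumption holds).
Step 4: error magnitude e = S_0/v_2 = S_0·∏_{j≠2}(α_2 − α_j) = 10·6 = 60 ≡ 8 (mod 13).
Step 5: correct position 2: c_2 = r_2 − e = 4 − 8 ≡ 9 (mod 13). Hence c = [4, 9, 8, 2, 7].
  Check: interpolating c through the α_i gives m(x) = 10 + 10·x (degree < 2) with m(α_i) = c_i for every i, so c is indeed a codeword.


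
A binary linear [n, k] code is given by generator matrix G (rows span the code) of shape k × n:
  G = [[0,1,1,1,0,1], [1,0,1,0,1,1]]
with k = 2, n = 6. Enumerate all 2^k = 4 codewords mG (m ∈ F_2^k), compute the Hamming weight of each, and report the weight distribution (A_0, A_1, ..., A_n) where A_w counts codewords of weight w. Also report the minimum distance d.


Weight distribution: A_0 = 1, A_4 = 3. Minimum distance d = 4.

Enumerate all 2^2 = 4 messages m ∈ F_2^2.
For each, compute codeword c = mG in F_2^6, then tally its weight.
  m = 00 → c = 000000, weight = 0.
  m = 10 → c = 011101, weight = 4.
  m = 01 → c = 101011, weight = 4.
  m = 11 → c = 110110, weight = 4.
Tally weights:
  weight 0: 1 codewords.
  weight 4: 3 codewords.
Minimum distance d = smallest w > 0 with A_w > 0 = 4.
Sanity: Σ A_w = 4 = 2^2 = 4 ✓.


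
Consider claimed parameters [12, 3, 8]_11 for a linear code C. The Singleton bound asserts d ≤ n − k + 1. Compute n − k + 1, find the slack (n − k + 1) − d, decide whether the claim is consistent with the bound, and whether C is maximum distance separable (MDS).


Singleton RHS = n − k + 1 = 10, slack = 2, bound satisfied, not MDS.

Singleton bound: d ≤ n − k + 1.
Here n = 12, k = 3, so n − k + 1 = 10.
Given d = 8, check d ≤ 10: YES.
Slack = (n − k + 1) − d = 2.
The code is NOT MDS (slack = 2 > 0).
Description: the claimed parameters are [12, 3, 8]_11; such a code would be non-MDS.


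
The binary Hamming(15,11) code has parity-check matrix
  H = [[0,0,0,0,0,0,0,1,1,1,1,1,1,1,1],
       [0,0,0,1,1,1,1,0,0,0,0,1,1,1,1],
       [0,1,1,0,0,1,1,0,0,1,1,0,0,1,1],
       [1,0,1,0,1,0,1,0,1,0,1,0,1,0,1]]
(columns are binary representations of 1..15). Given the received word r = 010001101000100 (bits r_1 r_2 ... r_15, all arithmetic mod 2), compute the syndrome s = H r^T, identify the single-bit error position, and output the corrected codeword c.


s = (0, 1, 1, 1)^T, error position = 7, corrected codeword c = 010001001000100

Compute s = H r^T mod 2 one row at a time:
  s_1 = 0 + 1 + 0 + 0 + 0 + 1 + 0 + 0 = 2 ≡ 0 (mod 2).
  s_2 = 0 + 0 + 1 + 1 + 0 + 1 + 0 + 0 = 3 ≡ 1 (mod 2).
  s_3 = 1 + 0 + 1 + 1 + 0 + 0 + 0 + 0 = 3 ≡ 1 (mod 2).
  s_4 = 0 + 0 + 0 + 1 + 1 + 0 + 1 + 0 = 3 ≡ 1 (mod 2).
s = (0, 1, 1, 1)^T — this equals column 7 of H (binary 0111), so error is at position 7.
Correct: flip bit 7 of r = 010001101000100 to get c = 010001001000100.


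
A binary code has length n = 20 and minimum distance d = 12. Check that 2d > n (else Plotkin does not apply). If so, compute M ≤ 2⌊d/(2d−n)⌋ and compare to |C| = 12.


Plotkin bound M ≤ 6; given |C| = 12 > bound (violated).

Check applicability: 2d = 24, n = 20.
2d − n = 4 > 0, so Plotkin applies.
Compute d/(2d−n) = 12/4 ≈ 3.0000.
⌊d/(2d−n)⌋ = 3.
Plotkin bound: M ≤ 2·3 = 6.
Given |C| = 12, check: VIOLATED.
This |C| is above the Plotkin bound, so no binary code with n = 20, d = 12 and 12 codewords exists.


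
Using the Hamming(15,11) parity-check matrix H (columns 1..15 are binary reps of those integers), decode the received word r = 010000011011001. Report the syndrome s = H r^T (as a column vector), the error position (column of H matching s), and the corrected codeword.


s = (1, 0, 1, 1)^T, error position = 11, corrected codeword c = 010000011001001

Compute s = H r^T mod 2 one row at a time:
  s_1 = 1 + 1 + 0 + 1 + 1 + 0 + 0 + 1 = 5 ≡ 1 (mod 2).
  s_2 = 0 + 0 + 0 + 0 + 1 + 0 + 0 + 1 = 2 ≡ 0 (mod 2).
  s_3 = 1 + 0 + 0 + 0 + 0 + 1 + 0 + 1 = 3 ≡ 1 (mod 2).
  s_4 = 0 + 0 + 0 + 0 + 1 + 1 + 0 + 1 = 3 ≡ 1 (mod 2).
s = (1, 0, 1, 1)^T — this equals column 11 of H (binary 1011), so error is at position 11.
Correct: flip bit 11 of r = 010000011011001 to get c = 010000011001001.


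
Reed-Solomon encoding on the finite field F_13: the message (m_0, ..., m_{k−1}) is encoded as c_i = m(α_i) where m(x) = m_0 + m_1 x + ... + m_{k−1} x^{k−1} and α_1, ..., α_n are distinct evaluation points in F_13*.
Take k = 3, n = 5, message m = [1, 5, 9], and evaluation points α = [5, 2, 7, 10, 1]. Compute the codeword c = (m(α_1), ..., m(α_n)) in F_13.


c = [4, 8, 9, 2, 2]

Message polynomial: m(x) = 1 + 5·x + 9·x^2 (mod 13).
For each evaluation point α_i, compute m(α_i) mod 13:
  α_1 = 5: Horner steps 9 → 11 → 4, so m(5) = 4.
  α_2 = 2: Horner steps 9 → 10 → 8, so m(2) = 8.
  α_3 = 7: Horner steps 9 → 3 → 9, so m(7) = 9.
  α_4 = 10: Horner steps 9 → 4 → 2, so m(10) = 2.
  α_5 = 1: Horner steps 9 → 1 → 2, so m(1) = 2.
Codeword c = [4, 8, 9, 2, 2] ∈ F_13^5.


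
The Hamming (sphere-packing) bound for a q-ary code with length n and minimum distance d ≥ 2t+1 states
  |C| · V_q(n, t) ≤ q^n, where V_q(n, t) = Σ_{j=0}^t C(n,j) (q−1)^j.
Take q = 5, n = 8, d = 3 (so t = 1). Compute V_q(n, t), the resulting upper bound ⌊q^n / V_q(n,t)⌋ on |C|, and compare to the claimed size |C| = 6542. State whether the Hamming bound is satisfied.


V_q(n, t) = 33, q^n = 390625, Hamming bound = 11837, |C| = 6542 ≤ bound (satisfied).

Step 1: Compute V_q(n, t) = Σ_{j=0}^1 C(n, j) (q−1)^j.
  j = 0: C(8,0)·(4)^0 = 1·1 = 1.
  j = 1: C(8,1)·(4)^1 = 8·4 = 32.
  V_q(n, t) = 1 + 32 = 33.
Step 2: q^n = 5^8 = 390625.
Step 3: Hamming bound ⌊q^n / V_q(n,t)⌋ = ⌊390625/33⌋ = 11837.
Step 4: Compare |C| = 6542 to 11837: satisfied.
The claimed |C| lies below the Hamming bound.


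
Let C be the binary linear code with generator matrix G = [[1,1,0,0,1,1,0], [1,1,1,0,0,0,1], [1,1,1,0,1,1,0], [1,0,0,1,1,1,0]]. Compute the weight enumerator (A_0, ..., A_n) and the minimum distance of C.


Weight distribution: A_0 = 1, A_1 = 1, A_2 = 1, A_3 = 4, A_4 = 5, A_5 = 3, A_6 = 1. Minimum distance d = 1.

Enumerate all 2^4 = 16 messages m ∈ F_2^4.
For each, compute codeword c = mG in F_2^7, then tally its weight.
  m = 0000 → c = 0000000, weight = 0.
  m = 1000 → c = 1100110, weight = 4.
  m = 0100 → c = 1110001, weight = 4.
  m = 1100 → c = 0010111, weight = 4.
  m = 0010 → c = 1110110, weight = 5.
  m = 1010 → c = 0010000, weight = 1.
  m = 0110 → c = 0000111, weight = 3.
  m = 1110 → c = 1100001, weight = 3.
  m = 0001 → c = 1001110, weight = 4.
  m = 1001 → c = 0101000, weight = 2.
  m = 0101 → c = 0111111, weight = 6.
  m = 1101 → c = 1011001, weight = 4.
  m = 0011 → c = 0111000, weight = 3.
  m = 1011 → c = 1011110, weight = 5.
  m = 0111 → c = 1001001, weight = 3.
  m = 1111 → c = 0101111, weight = 5.
Tally weights:
  weight 0: 1 codewords.
  weight 1: 1 codewords.
  weight 2: 1 codewords.
  weight 3: 4 codewords.
  weight 4: 5 codewords.
  weight 5: 3 codewords.
  weight 6: 1 codewords.
Minimum distance d = smallest w > 0 with A_w > 0 = 1.
Sanity: Σ A_w = 16 = 2^4 = 16 ✓.


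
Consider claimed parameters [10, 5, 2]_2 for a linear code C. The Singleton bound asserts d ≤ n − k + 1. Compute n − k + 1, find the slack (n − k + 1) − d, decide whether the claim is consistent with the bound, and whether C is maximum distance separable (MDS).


Singleton RHS = n − k + 1 = 6, slack = 4, bound satisfied, not MDS.

Singleton bound: d ≤ n − k + 1.
Here n = 10, k = 5, so n − k + 1 = 6.
Given d = 2, check d ≤ 6: YES.
Slack = (n − k + 1) − d = 4.
The code is NOT MDS (slack = 4 > 0).
Description: the claimed parameters are [10, 5, 2]_2; such a code would be non-MDS.


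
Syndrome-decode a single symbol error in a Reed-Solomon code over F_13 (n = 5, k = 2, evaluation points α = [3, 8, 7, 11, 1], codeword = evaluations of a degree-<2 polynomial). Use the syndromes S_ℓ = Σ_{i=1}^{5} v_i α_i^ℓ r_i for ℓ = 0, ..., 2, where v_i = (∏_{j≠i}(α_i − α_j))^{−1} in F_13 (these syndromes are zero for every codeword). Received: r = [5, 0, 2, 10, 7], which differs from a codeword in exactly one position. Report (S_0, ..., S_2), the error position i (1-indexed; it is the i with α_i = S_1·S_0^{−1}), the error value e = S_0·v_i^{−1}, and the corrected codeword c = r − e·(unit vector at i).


S = (8, 4, 2), error at position 3, error magnitude e = 1, c = [5, 0, 1, 10, 7].

Step 1: column multipliers v_i = (∏_{j≠i}(α_i − α_j))^{−1} mod 13.
  i = 1 (α = 3): (3−8)(3−7)(3−11)(3−1) = (−5)·(−4)·(−8)·2 = −320 ≡ 5, so v_1 = 5^{−1} = 8 (mod 13).
  i = 2 (α = 8): (8−3)(8−7)(8−11)(8−1) = 5·1·(−3)·7 = −105 ≡ 12, so v_2 = 12^{−1} = 12 (mod 13).
  i = 3 (α = 7): (7−3)(7−8)(7−11)(7−1) = 4·(−1)·(−4)·6 = 96 ≡ 5, so v_3 = 5^{−1} = 8 (mod 13).
  i = 4 (α = 11): (11−3)(11−8)(11−7)(11−1) = 8·3·4·10 = 960 ≡ 11, so v_4 = 11^{−1} = 6 (mod 13).
  i = 5 (α = 1): (1−3)(1−8)(1−7)(1−11) = (−2)·(−7)·(−6)·(−10) = 840 ≡ 8, so v_5 = 8^{−1} = 5 (mod 13).
  v = [8, 12, 8, 6, 5].
Step 2: syndromes of r = [5, 0, 2, 10, 7] (all sums mod 13).
  S_0 = Σ v_i r_i = 8·5 + 12·0 + 8·2 + 6·10 + 5·7 = 151 ≡ 8.
  S_1 = Σ v_i α_i r_i = 8·3·5 + 12·8·0 + 8·7·2 + 6·11·10 + 5·1·7 = 927 ≡ 4.
  α_i^2 mod 13 = [9, 12, 10, 4, 1].
  S_2 = Σ v_i α_i^2 r_i = 8·9·5 + 12·12·0 + 8·10·2 + 6·4·10 + 5·1·7 = 795 ≡ 2.
  S = (8, 4, 2) ≠ 0, so r is not a codeword (an error is present).
Step 3: locate the error. For a single error e at position i, S_ℓ = v_i·e·α_i^ℓ, so α_err = S_1/S_0.
  S_0^{−1} = 8^{−1} = 5 (mod 13), so α_err = 4·5 = 20 ≡ 7 = α_3. Error position i = 3.
  Consistency check: S_2/S_1 = 2·10 = 20 ≡ 7 = α_err ✓ (single-error assumption holds).
Step 4: error magnitude e = S_0/v_3 = S_0·∏_{j≠3}(α_3 − α_j) = 8·5 = 40 ≡ 1 (mod 13).
Step 5: correct position 3: c_3 = r_3 − e = 2 − 1 ≡ 1 (mod 13). Hence c = [5, 0, 1, 10, 7].
  Check: interpolating c through the α_i gives m(x) = 8 + 12·x (degree < 2) with m(α_i) = c_i for every i, so c is indeed a codeword.


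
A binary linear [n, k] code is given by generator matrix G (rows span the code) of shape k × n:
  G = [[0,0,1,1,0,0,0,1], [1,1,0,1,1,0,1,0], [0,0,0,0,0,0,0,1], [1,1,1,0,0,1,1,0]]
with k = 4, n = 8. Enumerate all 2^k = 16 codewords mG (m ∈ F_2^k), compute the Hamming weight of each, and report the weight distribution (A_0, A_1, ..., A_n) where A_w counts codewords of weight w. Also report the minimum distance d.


Weight distribution: A_0 = 1, A_1 = 1, A_2 = 2, A_3 = 2, A_4 = 1, A_5 = 5, A_6 = 4. Minimum distance d = 1.

Enumerate all 2^4 = 16 messages m ∈ F_2^4.
For each, compute codeword c = mG in F_2^8, then tally its weight.
  m = 0000 → c = 00000000, weight = 0.
  m = 1000 → c = 00110001, weight = 3.
  m = 0100 → c = 11011010, weight = 5.
  m = 1100 → c = 11101011, weight = 6.
  m = 0010 → c = 00000001, weight = 1.
  m = 1010 → c = 00110000, weight = 2.
  m = 0110 → c = 11011011, weight = 6.
  m = 1110 → c = 11101010, weight = 5.
  m = 0001 → c = 11100110, weight = 5.
  m = 1001 → c = 11010111, weight = 6.
  m = 0101 → c = 00111100, weight = 4.
  m = 1101 → c = 00001101, weight = 3.
  m = 0011 → c = 11100111, weight = 6.
  m = 1011 → c = 11010110, weight = 5.
  m = 0111 → c = 00111101, weight = 5.
  m = 1111 → c = 00001100, weight = 2.
Tally weights:
  weight 0: 1 codewords.
  weight 1: 1 codewords.
  weight 2: 2 codewords.
  weight 3: 2 codewords.
  weight 4: 1 codewords.
  weight 5: 5 codewords.
  weight 6: 4 codewords.
Minimum distance d = smallest w > 0 with A_w > 0 = 1.
Sanity: Σ A_w = 16 = 2^4 = 16 ✓.


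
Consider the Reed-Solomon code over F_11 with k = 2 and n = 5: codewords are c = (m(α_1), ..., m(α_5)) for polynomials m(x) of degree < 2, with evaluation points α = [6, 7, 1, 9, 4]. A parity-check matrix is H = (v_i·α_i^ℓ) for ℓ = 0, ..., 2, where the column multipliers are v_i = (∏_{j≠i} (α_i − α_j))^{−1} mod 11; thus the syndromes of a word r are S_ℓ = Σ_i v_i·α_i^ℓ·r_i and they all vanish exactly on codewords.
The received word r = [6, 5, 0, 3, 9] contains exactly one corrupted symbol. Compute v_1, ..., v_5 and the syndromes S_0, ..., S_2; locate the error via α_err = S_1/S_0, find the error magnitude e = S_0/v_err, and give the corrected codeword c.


S = (5, 9, 3), error at position 5, error magnitude e = 1, c = [6, 5, 0, 3, 8].

Step 1: column multipliers v_i = (∏_{j≠i}(α_i − α_j))^{−1} mod 11.
  i = 1 (α = 6): (6−7)(6−1)(6−9)(6−4) = (−1)·5·(−3)·2 = 30 ≡ 8, so v_1 = 8^{−1} = 7 (mod 11).
  i = 2 (α = 7): (7−6)(7−1)(7−9)(7−4) = 1·6·(−2)·3 = −36 ≡ 8, so v_2 = 8^{−1} = 7 (mod 11).
  i = 3 (α = 1): (1−6)(1−7)(1−9)(1−4) = (−5)·(−6)·(−8)·(−3) = 720 ≡ 5, so v_3 = 5^{−1} = 9 (mod 11).
  i = 4 (α = 9): (9−6)(9−7)(9−1)(9−4) = 3·2·8·5 = 240 ≡ 9, so v_4 = 9^{−1} = 5 (mod 11).
  i = 5 (α = 4): (4−6)(4−7)(4−1)(4−9) = (−2)·(−3)·3·(−5) = −90 ≡ 9, so v_5 = 9^{−1} = 5 (mod 11).
  v = [7, 7, 9, 5, 5].
Step 2: syndromes of r = [6, 5, 0, 3, 9] (all sums mod 11).
  S_0 = Σ v_i r_i = 7·6 + 7·5 + 9·0 + 5·3 + 5·9 = 137 ≡ 5.
  S_1 = Σ v_i α_i r_i = 7·6·6 + 7·7·5 + 9·1·0 + 5·9·3 + 5·4·9 = 812 ≡ 9.
  α_i^2 mod 11 = [3, 5, 1, 4, 5].
  S_2 = Σ v_i α_i^2 r_i = 7·3·6 + 7·5·5 + 9·1·0 + 5·4·3 + 5·5·9 = 586 ≡ 3.
  S = (5, 9, 3) ≠ 0, so r is not a codeword (an error is present).
Step 3: locate the error. For a single error e at position i, S_ℓ = v_i·e·α_i^ℓ, so α_err = S_1/S_0.
  S_0^{−1} = 5^{−1} = 9 (mod 11), so α_err = 9·9 = 81 ≡ 4 = α_5. Error position i = 5.
  Consistency check: S_2/S_1 = 3·5 = 15 ≡ 4 = α_err ✓ (single-error assumption holds).
Step 4: error magnitude e = S_0/v_5 = S_0·∏_{j≠5}(α_5 − α_j) = 5·9 = 45 ≡ 1 (mod 11).
Step 5: correct position 5: c_5 = r_5 − e = 9 − 1 ≡ 8 (mod 11). Hence c = [6, 5, 0, 3, 8].
  Check: interpolating c through the α_i gives m(x) = 1 + 10·x (degree < 2) with m(α_i) = c_i for every i, so c is indeed a codeword.


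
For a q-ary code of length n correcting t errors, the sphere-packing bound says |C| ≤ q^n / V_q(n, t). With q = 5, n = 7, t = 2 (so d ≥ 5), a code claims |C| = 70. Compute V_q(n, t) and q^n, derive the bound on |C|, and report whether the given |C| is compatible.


V_q(n, t) = 365, q^n = 78125, Hamming bound = 214, |C| = 70 ≤ bound (satisfied).

Step 1: Compute V_q(n, t) = Σ_{j=0}^2 C(n, j) (q−1)^j.
  j = 0: C(7,0)·(4)^0 = 1·1 = 1.
  j = 1: C(7,1)·(4)^1 = 7·4 = 28.
  j = 2: C(7,2)·(4)^2 = 21·16 = 336.
  V_q(n, t) = 1 + 28 + 336 = 365.
Step 2: q^n = 5^7 = 78125.
Step 3: Hamming bound ⌊q^n / V_q(n,t)⌋ = ⌊78125/365⌋ = 214.
Step 4: Compare |C| = 70 to 214: satisfied.
The claimed |C| lies below the Hamming bound.
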